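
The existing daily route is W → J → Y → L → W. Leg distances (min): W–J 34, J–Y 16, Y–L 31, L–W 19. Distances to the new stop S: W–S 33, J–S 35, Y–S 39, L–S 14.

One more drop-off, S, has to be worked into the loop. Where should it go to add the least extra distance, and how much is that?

Adding 22 min by placing S on the Y–L leg.

Insertion cost between consecutive stops i–j is d(i,S) + d(S,j) − d(i,j):
  between W and J: 33 + 35 − 34 = 34
  between J and Y: 35 + 39 − 16 = 58
  between Y and L: 39 + 14 − 31 = 22
  between L and W: 14 + 33 − 19 = 28
Cheapest insertion is between Y and L, adding 22.
New total = 100 + 22 = 122.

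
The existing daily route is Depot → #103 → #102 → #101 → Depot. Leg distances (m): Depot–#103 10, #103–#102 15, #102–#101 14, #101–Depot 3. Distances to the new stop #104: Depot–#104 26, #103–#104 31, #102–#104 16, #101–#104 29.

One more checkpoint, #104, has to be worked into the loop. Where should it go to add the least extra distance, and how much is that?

Insertion cost between consecutive stops i–j is d(i,#104) + d(#104,j) − d(i,j):
  between Depot and #103: 26 + 31 − 10 = 47
  between #103 and #102: 31 + 16 − 15 = 32
  between #102 and #101: 16 + 29 − 14 = 31
  between #101 and Depot: 29 + 26 − 3 = 52
Cheapest insertion is between #102 and #101, adding 31.
New total = 42 + 31 = 73.

Adding 31 m by placing #104 on the #102–#101 leg.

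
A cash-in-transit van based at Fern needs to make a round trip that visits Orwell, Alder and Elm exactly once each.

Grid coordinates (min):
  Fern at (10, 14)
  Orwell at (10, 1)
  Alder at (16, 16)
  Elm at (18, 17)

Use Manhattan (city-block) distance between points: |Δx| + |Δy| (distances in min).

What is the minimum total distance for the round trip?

Fern→Orwell→Alder→Elm→Fern: 13+21+3+11 = 48
Fern→Orwell→Elm→Alder→Fern: 13+24+3+8 = 48
Fern→Alder→Orwell→Elm→Fern: 8+21+24+11 = 64
The minimum is 48.
One optimal route: Fern → Orwell → Alder → Elm → Fern (or its reverse).

48 min — the shortest possible round trip.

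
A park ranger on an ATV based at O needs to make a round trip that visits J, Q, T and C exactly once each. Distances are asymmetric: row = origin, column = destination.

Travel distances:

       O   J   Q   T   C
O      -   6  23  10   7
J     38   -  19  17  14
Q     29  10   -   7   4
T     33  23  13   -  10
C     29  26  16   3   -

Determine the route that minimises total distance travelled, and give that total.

65 — the shortest possible round trip.

O→J→Q→T→C→O: 6+19+7+10+29 = 71
O→J→Q→C→T→O: 6+19+4+3+33 = 65
O→J→T→Q→C→O: 6+17+13+4+29 = 69
O→J→T→C→Q→O: 6+17+10+16+29 = 78
O→J→C→Q→T→O: 6+14+16+7+33 = 76
O→J→C→T→Q→O: 6+14+3+13+29 = 65
O→Q→J→T→C→O: 23+10+17+10+29 = 89
O→Q→J→C→T→O: 23+10+14+3+33 = 83
O→Q→T→J→C→O: 23+7+23+14+29 = 96
O→Q→T→C→J→O: 23+7+10+26+38 = 104
O→Q→C→J→T→O: 23+4+26+17+33 = 103
O→Q→C→T→J→O: 23+4+3+23+38 = 91
O→T→J→Q→C→O: 10+23+19+4+29 = 85
O→T→J→C→Q→O: 10+23+14+16+29 = 92
… (10 more)
The minimum is 65.
One optimal route: O → J → Q → C → T → O.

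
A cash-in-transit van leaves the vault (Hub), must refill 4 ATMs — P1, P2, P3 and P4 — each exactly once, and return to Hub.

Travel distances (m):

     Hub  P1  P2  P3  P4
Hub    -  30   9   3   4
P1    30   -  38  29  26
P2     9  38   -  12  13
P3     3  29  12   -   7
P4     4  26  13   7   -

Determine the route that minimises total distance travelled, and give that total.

With 4 stops there are 4!/2 = 12 distinct round trips (a route and its reverse cost the same).
Hub → P1 → P2 → P3 → P4 → Hub: 30+38+12+7+4 = 91
Hub → P1 → P2 → P4 → P3 → Hub: 30+38+13+7+3 = 91
Hub → P1 → P3 → P2 → P4 → Hub: 30+29+12+13+4 = 88
Hub → P1 → P3 → P4 → P2 → Hub: 30+29+7+13+9 = 88
Hub → P1 → P4 → P2 → P3 → Hub: 30+26+13+12+3 = 84
Hub → P1 → P4 → P3 → P2 → Hub: 30+26+7+12+9 = 84
Hub → P2 → P1 → P3 → P4 → Hub: 9+38+29+7+4 = 87
Hub → P2 → P1 → P4 → P3 → Hub: 9+38+26+7+3 = 83
Hub → P2 → P3 → P1 → P4 → Hub: 9+12+29+26+4 = 80
Hub → P2 → P4 → P1 → P3 → Hub: 9+13+26+29+3 = 80
Hub → P3 → P1 → P2 → P4 → Hub: 3+29+38+13+4 = 87
Hub → P3 → P2 → P1 → P4 → Hub: 3+12+38+26+4 = 83
The minimum is 80.
One optimal route: Hub → P2 → P3 → P1 → P4 → Hub (or its reverse).

Shortest round trip = 80 m.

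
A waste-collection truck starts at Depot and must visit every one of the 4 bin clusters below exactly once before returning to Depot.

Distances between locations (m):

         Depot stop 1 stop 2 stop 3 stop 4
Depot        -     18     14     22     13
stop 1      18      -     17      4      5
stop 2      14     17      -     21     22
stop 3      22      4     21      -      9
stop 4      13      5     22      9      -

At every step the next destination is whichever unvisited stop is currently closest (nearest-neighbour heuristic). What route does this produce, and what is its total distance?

Total distance 57 m via the nearest-neighbour route Depot → stop 4 → stop 1 → stop 3 → stop 2 → Depot.

From Depot: distances to unvisited — stop 4=13, stop 2=14, stop 1=18, stop 3=22. Nearest is stop 4 (13).
From stop 4: distances to unvisited — stop 1=5, stop 3=9, stop 2=22. Nearest is stop 1 (5).
From stop 1: distances to unvisited — stop 3=4, stop 2=17. Nearest is stop 3 (4).
From stop 3: distances to unvisited — stop 2=21. Nearest is stop 2 (21).
Return stop 2→Depot: 14.
Total = 13 + 5 + 4 + 21 + 14 = 57.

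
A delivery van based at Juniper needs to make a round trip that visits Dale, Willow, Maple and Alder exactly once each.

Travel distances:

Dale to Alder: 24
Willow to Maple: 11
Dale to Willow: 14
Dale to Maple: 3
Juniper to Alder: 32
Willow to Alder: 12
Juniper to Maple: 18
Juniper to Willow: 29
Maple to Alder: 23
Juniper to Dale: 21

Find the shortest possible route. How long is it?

Minimum total distance: 79.

There are 12 distinct closed tours to check (reversals are equivalent).
Juniper → Dale → Willow → Maple → Alder → Juniper: 21+14+11+23+32 = 101
Juniper → Dale → Willow → Alder → Maple → Juniper: 21+14+12+23+18 = 88
Juniper → Dale → Maple → Willow → Alder → Juniper: 21+3+11+12+32 = 79
Juniper → Dale → Maple → Alder → Willow → Juniper: 21+3+23+12+29 = 88
Juniper → Dale → Alder → Willow → Maple → Juniper: 21+24+12+11+18 = 86
Juniper → Dale → Alder → Maple → Willow → Juniper: 21+24+23+11+29 = 108
Juniper → Willow → Dale → Maple → Alder → Juniper: 29+14+3+23+32 = 101
Juniper → Willow → Dale → Alder → Maple → Juniper: 29+14+24+23+18 = 108
Juniper → Willow → Maple → Dale → Alder → Juniper: 29+11+3+24+32 = 99
Juniper → Willow → Alder → Dale → Maple → Juniper: 29+12+24+3+18 = 86
Juniper → Maple → Dale → Willow → Alder → Juniper: 18+3+14+12+32 = 79
Juniper → Maple → Willow → Dale → Alder → Juniper: 18+11+14+24+32 = 99
The minimum is 79.
One optimal route: Juniper → Dale → Maple → Willow → Alder → Juniper (or its reverse).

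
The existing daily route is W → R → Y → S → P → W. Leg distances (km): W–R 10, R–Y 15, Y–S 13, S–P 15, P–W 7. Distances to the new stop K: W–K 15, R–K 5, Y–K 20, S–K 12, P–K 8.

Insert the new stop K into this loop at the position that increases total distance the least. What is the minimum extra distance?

Minimum extra distance: 5 km, inserting K between S and P.

Insertion cost between consecutive stops i–j is d(i,K) + d(K,j) − d(i,j):
  between W and R: 15 + 5 − 10 = 10
  between R and Y: 5 + 20 − 15 = 10
  between Y and S: 20 + 12 − 13 = 19
  between S and P: 12 + 8 − 15 = 5
  between P and W: 8 + 15 − 7 = 16
Cheapest insertion is between S and P, adding 5.
New total = 60 + 5 = 65.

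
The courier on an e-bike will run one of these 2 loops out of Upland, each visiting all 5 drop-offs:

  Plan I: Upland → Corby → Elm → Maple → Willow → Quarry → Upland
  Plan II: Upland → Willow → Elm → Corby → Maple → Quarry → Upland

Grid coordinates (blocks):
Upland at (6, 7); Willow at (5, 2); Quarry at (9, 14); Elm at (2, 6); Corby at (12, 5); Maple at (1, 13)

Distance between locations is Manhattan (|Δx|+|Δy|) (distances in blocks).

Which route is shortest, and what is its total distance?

Plan I: 8 + 11 + 8 + 15 + 16 + 10 = 68
Plan II: 6 + 7 + 11 + 19 + 9 + 10 = 62

Shortest is Plan II, total 62 blocks.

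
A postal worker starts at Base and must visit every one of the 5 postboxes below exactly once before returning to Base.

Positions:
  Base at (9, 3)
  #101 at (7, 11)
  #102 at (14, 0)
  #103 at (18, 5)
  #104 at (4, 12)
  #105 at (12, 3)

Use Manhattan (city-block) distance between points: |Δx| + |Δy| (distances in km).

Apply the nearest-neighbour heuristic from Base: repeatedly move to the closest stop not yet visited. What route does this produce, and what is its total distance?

From Base: distances to unvisited — #105=3, #102=8, #101=10, #103=11, #104=14. Nearest is #105 (3).
From #105: distances to unvisited — #102=5, #103=8, #101=13, #104=17. Nearest is #102 (5).
From #102: distances to unvisited — #103=9, #101=18, #104=22. Nearest is #103 (9).
From #103: distances to unvisited — #101=17, #104=21. Nearest is #101 (17).
From #101: distances to unvisited — #104=4. Nearest is #104 (4).
Return #104→Base: 14.
Total = 3 + 5 + 9 + 17 + 4 + 14 = 52.

52 km along Base → #105 → #102 → #103 → #101 → #104 → Base.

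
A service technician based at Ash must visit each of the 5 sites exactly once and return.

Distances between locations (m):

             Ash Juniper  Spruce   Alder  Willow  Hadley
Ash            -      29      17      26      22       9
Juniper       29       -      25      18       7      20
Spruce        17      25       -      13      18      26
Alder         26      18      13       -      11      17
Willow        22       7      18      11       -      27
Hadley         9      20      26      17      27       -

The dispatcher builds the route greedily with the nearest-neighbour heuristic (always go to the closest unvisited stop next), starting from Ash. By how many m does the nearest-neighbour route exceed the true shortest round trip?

From Ash: Hadley=9, Spruce=17, Willow=22, Alder=26, Juniper=29 → choose Hadley (9).
From Hadley: Alder=17, Juniper=20, Spruce=26, Willow=27 → choose Alder (17).
From Alder: Willow=11, Spruce=13, Juniper=18 → choose Willow (11).
From Willow: Juniper=7, Spruce=18 → choose Juniper (7).
From Juniper: Spruce=25 → choose Spruce (25).
NN route Ash → Hadley → Alder → Willow → Juniper → Spruce → Ash costs 86.
Optimal: Ash → Spruce → Alder → Willow → Juniper → Hadley → Ash costs 77 (by enumerating all 60 distinct tours).
Excess = 86 − 77 = 9.

9 m longer than the optimal tour.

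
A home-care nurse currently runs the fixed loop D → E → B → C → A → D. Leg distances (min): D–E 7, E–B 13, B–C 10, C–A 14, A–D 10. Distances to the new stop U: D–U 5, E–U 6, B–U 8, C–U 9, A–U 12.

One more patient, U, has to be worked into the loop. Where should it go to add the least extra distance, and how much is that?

+1 min — insert U between E and B.

Insertion cost between consecutive stops i–j is d(i,U) + d(U,j) − d(i,j):
  between D and E: 5 + 6 − 7 = 4
  between E and B: 6 + 8 − 13 = 1
  between B and C: 8 + 9 − 10 = 7
  between C and A: 9 + 12 − 14 = 7
  between A and D: 12 + 5 − 10 = 7
Cheapest insertion is between E and B, adding 1.
New total = 54 + 1 = 55.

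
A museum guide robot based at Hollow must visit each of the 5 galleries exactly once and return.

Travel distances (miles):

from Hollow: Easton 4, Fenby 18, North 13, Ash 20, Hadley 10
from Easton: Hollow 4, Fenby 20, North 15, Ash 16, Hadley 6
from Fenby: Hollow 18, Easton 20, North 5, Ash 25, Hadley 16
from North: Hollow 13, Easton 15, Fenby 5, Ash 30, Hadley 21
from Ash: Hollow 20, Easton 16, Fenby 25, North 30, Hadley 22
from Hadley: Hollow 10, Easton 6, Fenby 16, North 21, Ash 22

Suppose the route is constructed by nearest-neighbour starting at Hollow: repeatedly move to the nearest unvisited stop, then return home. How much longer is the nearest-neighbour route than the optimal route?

From Hollow: Easton=4, Hadley=10, North=13, Fenby=18, Ash=20 → choose Easton (4).
From Easton: Hadley=6, North=15, Ash=16, Fenby=20 → choose Hadley (6).
From Hadley: Fenby=16, North=21, Ash=22 → choose Fenby (16).
From Fenby: North=5, Ash=25 → choose North (5).
From North: Ash=30 → choose Ash (30).
NN route Hollow → Easton → Hadley → Fenby → North → Ash → Hollow costs 81.
Optimal: Hollow → Easton → Hadley → Ash → Fenby → North → Hollow costs 75 (by enumerating all 60 distinct tours).
Excess = 81 − 75 = 6.

Excess over optimum: 6 miles.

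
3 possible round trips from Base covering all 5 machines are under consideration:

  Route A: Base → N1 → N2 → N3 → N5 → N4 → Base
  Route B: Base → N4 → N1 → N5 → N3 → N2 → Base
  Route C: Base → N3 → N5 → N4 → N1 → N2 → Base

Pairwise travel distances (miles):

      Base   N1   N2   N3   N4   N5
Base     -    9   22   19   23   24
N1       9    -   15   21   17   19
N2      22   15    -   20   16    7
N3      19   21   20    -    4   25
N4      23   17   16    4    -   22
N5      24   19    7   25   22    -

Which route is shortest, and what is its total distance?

Route A: 9 + 15 + 20 + 25 + 22 + 23 = 114
Route B: 23 + 17 + 19 + 25 + 20 + 22 = 126
Route C: 19 + 25 + 22 + 17 + 15 + 22 = 120

114 miles — Route A is the shortest.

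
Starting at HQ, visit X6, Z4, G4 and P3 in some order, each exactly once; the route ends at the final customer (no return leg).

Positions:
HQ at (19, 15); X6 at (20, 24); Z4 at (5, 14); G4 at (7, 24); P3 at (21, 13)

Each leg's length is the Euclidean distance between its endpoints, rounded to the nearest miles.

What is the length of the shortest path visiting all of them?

37 miles — the minimum one-way total.

There are 4! = 24 possible orderings.
HQ → X6 → Z4 → G4 → P3: 9+18+10+18 = 55
HQ → X6 → Z4 → P3 → G4: 9+18+16+18 = 61
HQ → X6 → G4 → Z4 → P3: 9+13+10+16 = 48
HQ → X6 → G4 → P3 → Z4: 9+13+18+16 = 56
HQ → X6 → P3 → Z4 → G4: 9+11+16+10 = 46
HQ → X6 → P3 → G4 → Z4: 9+11+18+10 = 48
HQ → Z4 → X6 → G4 → P3: 14+18+13+18 = 63
HQ → Z4 → X6 → P3 → G4: 14+18+11+18 = 61
HQ → Z4 → G4 → X6 → P3: 14+10+13+11 = 48
HQ → Z4 → G4 → P3 → X6: 14+10+18+11 = 53
HQ → Z4 → P3 → X6 → G4: 14+16+11+13 = 54
HQ → Z4 → P3 → G4 → X6: 14+16+18+13 = 61
HQ → G4 → X6 → Z4 → P3: 15+13+18+16 = 62
HQ → G4 → X6 → P3 → Z4: 15+13+11+16 = 55
… (10 more)
HQ → P3 → X6 → G4 → Z4: 3+11+13+10 = 37  ← best
The minimum is 37.
One shortest path: HQ → P3 → X6 → G4 → Z4.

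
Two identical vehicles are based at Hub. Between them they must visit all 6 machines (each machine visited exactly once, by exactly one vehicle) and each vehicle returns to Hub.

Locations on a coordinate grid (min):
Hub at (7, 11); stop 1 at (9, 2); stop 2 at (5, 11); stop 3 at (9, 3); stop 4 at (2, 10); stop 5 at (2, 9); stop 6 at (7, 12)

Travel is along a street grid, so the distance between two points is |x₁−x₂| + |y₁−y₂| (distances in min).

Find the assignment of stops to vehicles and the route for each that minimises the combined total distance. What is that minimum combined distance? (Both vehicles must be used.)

Check every non-empty split of the stops between the two vehicles; for each half take its own optimal tour:
  {stop 1} + {stop 2, stop 3, stop 4, stop 5, stop 6}: 22 + 32 = 54
  {stop 2} + {stop 1, stop 3, stop 4, stop 5, stop 6}: 4 + 34 = 38
  {stop 1, stop 2} + {stop 3, stop 4, stop 5, stop 6}: 26 + 32 = 58
  {stop 3} + {stop 1, stop 2, stop 4, stop 5, stop 6}: 20 + 34 = 54
  {stop 1, stop 3} + {stop 2, stop 4, stop 5, stop 6}: 22 + 16 = 38
  {stop 2, stop 3} + {stop 1, stop 4, stop 5, stop 6}: 24 + 34 = 58
  … (31 splits in total)
  {stop 1, stop 2, stop 3, stop 4, stop 5} + {stop 6}: 32 + 2 = 34  ← best
Best: vehicle 1 Hub → stop 1 → stop 3 → stop 5 → stop 4 → stop 2 → Hub = 32; vehicle 2 Hub → stop 6 → Hub = 2; combined 34.

34 min — the smallest possible combined total.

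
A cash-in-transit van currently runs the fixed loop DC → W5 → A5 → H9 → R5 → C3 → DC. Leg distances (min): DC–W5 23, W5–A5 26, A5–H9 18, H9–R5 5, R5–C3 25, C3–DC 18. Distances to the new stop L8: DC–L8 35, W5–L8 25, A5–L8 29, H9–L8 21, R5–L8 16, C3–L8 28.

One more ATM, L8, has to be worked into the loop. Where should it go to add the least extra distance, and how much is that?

+19 min — insert L8 between R5 and C3.

Insertion cost between consecutive stops i–j is d(i,L8) + d(L8,j) − d(i,j):
  between DC and W5: 35 + 25 − 23 = 37
  between W5 and A5: 25 + 29 − 26 = 28
  between A5 and H9: 29 + 21 − 18 = 32
  between H9 and R5: 21 + 16 − 5 = 32
  between R5 and C3: 16 + 28 − 25 = 19
  between C3 and DC: 28 + 35 − 18 = 45
Cheapest insertion is between R5 and C3, adding 19.
New total = 115 + 19 = 134.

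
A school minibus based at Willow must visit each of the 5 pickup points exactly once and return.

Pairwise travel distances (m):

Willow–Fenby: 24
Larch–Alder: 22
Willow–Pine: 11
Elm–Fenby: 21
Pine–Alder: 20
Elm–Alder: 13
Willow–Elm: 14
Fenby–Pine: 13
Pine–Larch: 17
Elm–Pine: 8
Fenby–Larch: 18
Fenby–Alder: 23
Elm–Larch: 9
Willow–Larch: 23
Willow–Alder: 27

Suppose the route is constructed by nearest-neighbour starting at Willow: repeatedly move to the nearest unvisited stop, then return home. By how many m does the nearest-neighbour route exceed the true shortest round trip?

5 m longer than the optimal tour.

Willow: Pine=11, Elm=14, Larch=23, Fenby=24, Alder=27 ⇒ Pine
Pine: Elm=8, Fenby=13, Larch=17, Alder=20 ⇒ Elm
Elm: Larch=9, Alder=13, Fenby=21 ⇒ Larch
Larch: Fenby=18, Alder=22 ⇒ Fenby
Fenby: Alder=23 ⇒ Alder
NN route Willow → Pine → Elm → Larch → Fenby → Alder → Willow costs 96.
Optimal: Willow → Elm → Alder → Larch → Fenby → Pine → Willow costs 91 (by enumerating all 60 distinct tours).
Excess = 96 − 91 = 5.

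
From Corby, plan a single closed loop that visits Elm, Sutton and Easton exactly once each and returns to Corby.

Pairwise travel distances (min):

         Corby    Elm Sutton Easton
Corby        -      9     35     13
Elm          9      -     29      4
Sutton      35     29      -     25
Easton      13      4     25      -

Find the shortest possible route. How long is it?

With 3 stops there are 3!/2 = 3 distinct round trips (a route and its reverse cost the same).
Corby→Elm→Sutton→Easton→Corby: 9+29+25+13 = 76
Corby→Elm→Easton→Sutton→Corby: 9+4+25+35 = 73
Corby→Sutton→Elm→Easton→Corby: 35+29+4+13 = 81
The minimum is 73.
One optimal route: Corby → Elm → Easton → Sutton → Corby (or its reverse).

Minimum total distance: 73 min.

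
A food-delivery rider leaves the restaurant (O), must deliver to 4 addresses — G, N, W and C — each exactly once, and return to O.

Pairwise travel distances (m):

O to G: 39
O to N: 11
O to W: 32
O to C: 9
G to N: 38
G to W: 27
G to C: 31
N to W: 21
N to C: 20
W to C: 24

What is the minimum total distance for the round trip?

99 m — the shortest possible round trip.

With 4 stops there are 4!/2 = 12 distinct round trips (a route and its reverse cost the same).
O → G → N → W → C → O: 39+38+21+24+9 = 131
O → G → N → C → W → O: 39+38+20+24+32 = 153
O → G → W → N → C → O: 39+27+21+20+9 = 116
O → G → W → C → N → O: 39+27+24+20+11 = 121
O → G → C → N → W → O: 39+31+20+21+32 = 143
O → G → C → W → N → O: 39+31+24+21+11 = 126
O → N → G → W → C → O: 11+38+27+24+9 = 109
O → N → G → C → W → O: 11+38+31+24+32 = 136
O → N → W → G → C → O: 11+21+27+31+9 = 99
O → N → C → G → W → O: 11+20+31+27+32 = 121
O → W → G → N → C → O: 32+27+38+20+9 = 126
O → W → N → G → C → O: 32+21+38+31+9 = 131
The minimum is 99.
One optimal route: O → N → W → G → C → O (or its reverse).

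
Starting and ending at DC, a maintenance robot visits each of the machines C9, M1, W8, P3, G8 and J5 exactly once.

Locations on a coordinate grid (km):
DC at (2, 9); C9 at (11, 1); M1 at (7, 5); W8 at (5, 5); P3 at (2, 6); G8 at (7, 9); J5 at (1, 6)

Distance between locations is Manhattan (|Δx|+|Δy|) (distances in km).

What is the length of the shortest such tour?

Minimum total distance: 36 km.

With 6 stops there are 6!/2 = 360 distinct round trips (a route and its reverse cost the same).
DC → C9 → M1 → W8 → P3 → G8 → J5 → DC: 17+8+2+4+8+9+4 = 52
DC → C9 → M1 → W8 → P3 → J5 → G8 → DC: 17+8+2+4+1+9+5 = 46
DC → C9 → M1 → W8 → G8 → P3 → J5 → DC: 17+8+2+6+8+1+4 = 46
DC → C9 → M1 → W8 → G8 → J5 → P3 → DC: 17+8+2+6+9+1+3 = 46
DC → C9 → M1 → W8 → J5 → P3 → G8 → DC: 17+8+2+5+1+8+5 = 46
DC → C9 → M1 → W8 → J5 → G8 → P3 → DC: 17+8+2+5+9+8+3 = 52
DC → C9 → M1 → P3 → W8 → G8 → J5 → DC: 17+8+6+4+6+9+4 = 54
DC → C9 → M1 → P3 → W8 → J5 → G8 → DC: 17+8+6+4+5+9+5 = 54
… (352 more)
DC → P3 → J5 → W8 → C9 → M1 → G8 → DC: 3+1+5+10+8+4+5 = 36  ← best
The minimum is 36.
One optimal route: DC → P3 → J5 → W8 → C9 → M1 → G8 → DC (or its reverse).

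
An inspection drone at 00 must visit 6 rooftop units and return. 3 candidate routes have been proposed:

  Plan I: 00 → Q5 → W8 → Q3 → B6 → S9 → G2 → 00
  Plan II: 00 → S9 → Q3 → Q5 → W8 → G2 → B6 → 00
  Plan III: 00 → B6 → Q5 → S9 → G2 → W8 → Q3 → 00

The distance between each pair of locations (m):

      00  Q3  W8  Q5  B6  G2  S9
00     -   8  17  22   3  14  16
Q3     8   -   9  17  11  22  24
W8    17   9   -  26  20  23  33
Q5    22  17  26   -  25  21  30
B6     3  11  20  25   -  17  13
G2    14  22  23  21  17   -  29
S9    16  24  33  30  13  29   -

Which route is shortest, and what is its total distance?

Plan I: 22 + 26 + 9 + 11 + 13 + 29 + 14 = 124
Plan II: 16 + 24 + 17 + 26 + 23 + 17 + 3 = 126
Plan III: 3 + 25 + 30 + 29 + 23 + 9 + 8 = 127

Shortest is Plan I, total 124 m.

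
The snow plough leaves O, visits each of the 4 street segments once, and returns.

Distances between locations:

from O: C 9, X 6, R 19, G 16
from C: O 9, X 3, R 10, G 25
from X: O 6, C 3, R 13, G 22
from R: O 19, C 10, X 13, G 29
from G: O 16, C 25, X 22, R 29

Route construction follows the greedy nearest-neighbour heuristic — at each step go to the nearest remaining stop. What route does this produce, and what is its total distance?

Total distance 64 via the nearest-neighbour route O → X → C → R → G → O.

O → [X:6 / C:9 / G:16 / R:19] → X (6)
X → [C:3 / R:13 / G:22] → C (3)
C → [R:10 / G:25] → R (10)
R → [G:29] → G (29)
Return G→O: 16.
Total = 6 + 3 + 10 + 29 + 16 = 64.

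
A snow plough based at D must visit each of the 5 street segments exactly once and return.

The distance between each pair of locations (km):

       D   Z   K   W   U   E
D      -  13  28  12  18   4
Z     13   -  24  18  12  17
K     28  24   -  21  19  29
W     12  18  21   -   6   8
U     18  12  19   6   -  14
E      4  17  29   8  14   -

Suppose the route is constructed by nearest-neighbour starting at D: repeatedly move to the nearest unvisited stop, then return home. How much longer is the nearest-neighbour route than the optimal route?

D: E=4, W=12, Z=13, U=18, K=28 ⇒ E
E: W=8, U=14, Z=17, K=29 ⇒ W
W: U=6, Z=18, K=21 ⇒ U
U: Z=12, K=19 ⇒ Z
Z: K=24 ⇒ K
NN route D → E → W → U → Z → K → D costs 82.
Optimal: D → Z → K → U → W → E → D costs 74 (by enumerating all 60 distinct tours).
Excess = 82 − 74 = 8.

8 km longer than the optimal tour.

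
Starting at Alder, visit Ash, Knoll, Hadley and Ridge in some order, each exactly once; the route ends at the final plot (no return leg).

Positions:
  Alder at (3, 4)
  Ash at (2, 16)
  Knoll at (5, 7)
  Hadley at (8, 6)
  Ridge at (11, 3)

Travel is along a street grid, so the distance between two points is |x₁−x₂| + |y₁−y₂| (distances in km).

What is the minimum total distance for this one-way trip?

Shortest open route: 31 km.

There are 4! = 24 possible orderings.
Alder - Ash - Knoll - Hadley - Ridge: 13+12+4+6 = 35
Alder - Ash - Knoll - Ridge - Hadley: 13+12+10+6 = 41
Alder - Ash - Hadley - Knoll - Ridge: 13+16+4+10 = 43
Alder - Ash - Hadley - Ridge - Knoll: 13+16+6+10 = 45
Alder - Ash - Ridge - Knoll - Hadley: 13+22+10+4 = 49
Alder - Ash - Ridge - Hadley - Knoll: 13+22+6+4 = 45
Alder - Knoll - Ash - Hadley - Ridge: 5+12+16+6 = 39
Alder - Knoll - Ash - Ridge - Hadley: 5+12+22+6 = 45
Alder - Knoll - Hadley - Ash - Ridge: 5+4+16+22 = 47
Alder - Knoll - Hadley - Ridge - Ash: 5+4+6+22 = 37
Alder - Knoll - Ridge - Ash - Hadley: 5+10+22+16 = 53
Alder - Knoll - Ridge - Hadley - Ash: 5+10+6+16 = 37
Alder - Hadley - Ash - Knoll - Ridge: 7+16+12+10 = 45
Alder - Hadley - Ash - Ridge - Knoll: 7+16+22+10 = 55
… (10 more)
Alder - Ridge - Hadley - Knoll - Ash: 9+6+4+12 = 31  ← best
The minimum is 31.
One shortest path: Alder → Ridge → Hadley → Knoll → Ash.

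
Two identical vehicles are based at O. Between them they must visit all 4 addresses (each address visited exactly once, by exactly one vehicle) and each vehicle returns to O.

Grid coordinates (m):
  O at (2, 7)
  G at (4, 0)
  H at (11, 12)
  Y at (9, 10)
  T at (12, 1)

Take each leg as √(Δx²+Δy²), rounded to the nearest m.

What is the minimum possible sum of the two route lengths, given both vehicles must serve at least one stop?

There are 2^3 − 1 = 7 ways to divide the 4 stops into two non-empty groups. For each, the best each vehicle can do is its own shortest tour through its group:
  {G} + {H, Y, T}: 14 + 34 = 48
  {H} + {G, Y, T}: 20 + 32 = 52
  {G, H} + {Y, T}: 31 + 29 = 60
  {Y} + {G, H, T}: 16 + 36 = 52
  {G, Y} + {H, T}: 26 + 33 = 59
  {H, Y} + {G, T}: 21 + 27 = 48
  … (7 splits in total)
Best: vehicle 1 O → G → O = 14; vehicle 2 O → H → Y → T → O = 34; combined 48.

48 m — the smallest possible combined total.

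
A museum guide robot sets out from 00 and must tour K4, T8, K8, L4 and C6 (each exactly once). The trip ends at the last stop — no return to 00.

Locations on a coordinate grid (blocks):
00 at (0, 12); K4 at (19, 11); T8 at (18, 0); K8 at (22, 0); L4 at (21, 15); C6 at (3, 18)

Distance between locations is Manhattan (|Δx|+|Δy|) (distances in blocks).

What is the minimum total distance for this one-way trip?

There are 5! = 120 possible orderings.
00 → K4 → T8 → K8 → L4 → C6: 20+12+4+16+21 = 73
00 → K4 → T8 → K8 → C6 → L4: 20+12+4+37+21 = 94
00 → K4 → T8 → L4 → K8 → C6: 20+12+18+16+37 = 103
00 → K4 → T8 → L4 → C6 → K8: 20+12+18+21+37 = 108
00 → K4 → T8 → C6 → K8 → L4: 20+12+33+37+16 = 118
00 → K4 → T8 → C6 → L4 → K8: 20+12+33+21+16 = 102
00 → K4 → K8 → T8 → L4 → C6: 20+14+4+18+21 = 77
00 → K4 → K8 → T8 → C6 → L4: 20+14+4+33+21 = 92
00 → K4 → K8 → L4 → T8 → C6: 20+14+16+18+33 = 101
00 → K4 → K8 → L4 → C6 → T8: 20+14+16+21+33 = 104
00 → K4 → K8 → C6 → T8 → L4: 20+14+37+33+18 = 122
00 → K4 → K8 → C6 → L4 → T8: 20+14+37+21+18 = 110
00 → K4 → L4 → T8 → K8 → C6: 20+6+18+4+37 = 85
00 → K4 → L4 → T8 → C6 → K8: 20+6+18+33+37 = 114
… (106 more)
00 → C6 → L4 → K4 → T8 → K8: 9+21+6+12+4 = 52  ← best
The minimum is 52.
One shortest path: 00 → C6 → L4 → K4 → T8 → K8.

Minimum one-way distance = 52 blocks.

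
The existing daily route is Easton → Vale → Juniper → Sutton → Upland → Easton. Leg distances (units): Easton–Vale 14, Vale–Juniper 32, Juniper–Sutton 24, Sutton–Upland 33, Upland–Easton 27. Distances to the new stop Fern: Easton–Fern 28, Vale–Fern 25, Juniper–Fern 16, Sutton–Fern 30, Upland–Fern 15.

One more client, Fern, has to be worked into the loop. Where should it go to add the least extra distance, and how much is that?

Insertion cost between consecutive stops i–j is d(i,Fern) + d(Fern,j) − d(i,j):
  between Easton and Vale: 28 + 25 − 14 = 39
  between Vale and Juniper: 25 + 16 − 32 = 9
  between Juniper and Sutton: 16 + 30 − 24 = 22
  between Sutton and Upland: 30 + 15 − 33 = 12
  between Upland and Easton: 15 + 28 − 27 = 16
Cheapest insertion is between Vale and Juniper, adding 9.
New total = 130 + 9 = 139.

Adding 9 by placing Fern on the Vale–Juniper leg.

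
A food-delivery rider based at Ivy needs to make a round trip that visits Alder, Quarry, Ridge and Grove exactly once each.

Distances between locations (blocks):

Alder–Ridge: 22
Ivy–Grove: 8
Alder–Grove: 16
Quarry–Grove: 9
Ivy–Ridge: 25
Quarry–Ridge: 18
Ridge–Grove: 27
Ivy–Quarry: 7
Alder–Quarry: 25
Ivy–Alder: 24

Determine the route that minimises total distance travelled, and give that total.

With 4 stops there are 4!/2 = 12 distinct round trips (a route and its reverse cost the same).
Ivy → Alder → Quarry → Ridge → Grove → Ivy: 24+25+18+27+8 = 102
Ivy → Alder → Quarry → Grove → Ridge → Ivy: 24+25+9+27+25 = 110
Ivy → Alder → Ridge → Quarry → Grove → Ivy: 24+22+18+9+8 = 81
Ivy → Alder → Ridge → Grove → Quarry → Ivy: 24+22+27+9+7 = 89
Ivy → Alder → Grove → Quarry → Ridge → Ivy: 24+16+9+18+25 = 92
Ivy → Alder → Grove → Ridge → Quarry → Ivy: 24+16+27+18+7 = 92
Ivy → Quarry → Alder → Ridge → Grove → Ivy: 7+25+22+27+8 = 89
Ivy → Quarry → Alder → Grove → Ridge → Ivy: 7+25+16+27+25 = 100
Ivy → Quarry → Ridge → Alder → Grove → Ivy: 7+18+22+16+8 = 71
Ivy → Quarry → Grove → Alder → Ridge → Ivy: 7+9+16+22+25 = 79
Ivy → Ridge → Alder → Quarry → Grove → Ivy: 25+22+25+9+8 = 89
Ivy → Ridge → Quarry → Alder → Grove → Ivy: 25+18+25+16+8 = 92
The minimum is 71.
One optimal route: Ivy → Quarry → Ridge → Alder → Grove → Ivy (or its reverse).

Shortest round trip = 71 blocks.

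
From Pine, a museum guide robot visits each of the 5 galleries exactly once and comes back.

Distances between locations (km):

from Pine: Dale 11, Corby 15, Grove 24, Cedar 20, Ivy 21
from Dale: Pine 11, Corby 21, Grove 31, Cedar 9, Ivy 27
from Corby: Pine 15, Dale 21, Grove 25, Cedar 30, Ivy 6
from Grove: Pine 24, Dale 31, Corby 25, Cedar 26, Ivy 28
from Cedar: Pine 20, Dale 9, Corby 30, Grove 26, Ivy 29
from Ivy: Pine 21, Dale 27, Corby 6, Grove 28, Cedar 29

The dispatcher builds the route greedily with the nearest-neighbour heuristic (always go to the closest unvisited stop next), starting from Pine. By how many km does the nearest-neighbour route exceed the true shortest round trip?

3 km longer than the optimal tour.

Pine: Dale=11, Corby=15, Cedar=20, Ivy=21, Grove=24 ⇒ Dale
Dale: Cedar=9, Corby=21, Ivy=27, Grove=31 ⇒ Cedar
Cedar: Grove=26, Ivy=29, Corby=30 ⇒ Grove
Grove: Corby=25, Ivy=28 ⇒ Corby
Corby: Ivy=6 ⇒ Ivy
NN route Pine → Dale → Cedar → Grove → Corby → Ivy → Pine costs 98.
Optimal: Pine → Dale → Cedar → Grove → Ivy → Corby → Pine costs 95 (by enumerating all 60 distinct tours).
Excess = 98 − 95 = 3.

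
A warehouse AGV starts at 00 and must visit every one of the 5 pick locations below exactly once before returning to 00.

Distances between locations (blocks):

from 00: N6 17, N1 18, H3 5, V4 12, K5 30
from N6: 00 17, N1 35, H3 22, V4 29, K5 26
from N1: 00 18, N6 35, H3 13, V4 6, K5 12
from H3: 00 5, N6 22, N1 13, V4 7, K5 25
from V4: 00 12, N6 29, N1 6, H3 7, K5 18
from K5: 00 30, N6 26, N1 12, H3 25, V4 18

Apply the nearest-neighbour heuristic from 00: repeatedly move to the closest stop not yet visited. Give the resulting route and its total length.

00 → [H3:5 / V4:12 / N6:17 / N1:18 / K5:30] → H3 (5)
H3 → [V4:7 / N1:13 / N6:22 / K5:25] → V4 (7)
V4 → [N1:6 / K5:18 / N6:29] → N1 (6)
N1 → [K5:12 / N6:35] → K5 (12)
K5 → [N6:26] → N6 (26)
Return N6→00: 17.
Total = 5 + 7 + 6 + 12 + 26 + 17 = 73.

Nearest-neighbour total = 73 blocks; route 00 → H3 → V4 → N1 → K5 → N6 → 00.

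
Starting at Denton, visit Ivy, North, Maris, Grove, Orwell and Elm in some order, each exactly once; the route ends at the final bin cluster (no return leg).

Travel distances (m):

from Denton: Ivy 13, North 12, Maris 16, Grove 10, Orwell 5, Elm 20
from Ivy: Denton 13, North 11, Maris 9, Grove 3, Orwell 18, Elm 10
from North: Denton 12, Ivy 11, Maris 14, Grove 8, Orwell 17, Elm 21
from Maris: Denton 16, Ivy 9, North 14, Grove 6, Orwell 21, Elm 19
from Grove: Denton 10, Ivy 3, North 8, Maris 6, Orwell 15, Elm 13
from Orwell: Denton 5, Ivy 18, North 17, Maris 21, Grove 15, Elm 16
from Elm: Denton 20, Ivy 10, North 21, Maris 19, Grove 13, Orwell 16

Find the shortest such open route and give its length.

There are 6! = 720 possible orderings.
Denton → Ivy → North → Maris → Grove → Orwell → Elm: 13+11+14+6+15+16 = 75
Denton → Ivy → North → Maris → Grove → Elm → Orwell: 13+11+14+6+13+16 = 73
Denton → Ivy → North → Maris → Orwell → Grove → Elm: 13+11+14+21+15+13 = 87
Denton → Ivy → North → Maris → Orwell → Elm → Grove: 13+11+14+21+16+13 = 88
Denton → Ivy → North → Maris → Elm → Grove → Orwell: 13+11+14+19+13+15 = 85
Denton → Ivy → North → Maris → Elm → Orwell → Grove: 13+11+14+19+16+15 = 88
Denton → Ivy → North → Grove → Maris → Orwell → Elm: 13+11+8+6+21+16 = 75
Denton → Ivy → North → Grove → Maris → Elm → Orwell: 13+11+8+6+19+16 = 73
… (712 more)
Denton → Orwell → Elm → Ivy → Maris → Grove → North: 5+16+10+9+6+8 = 54  ← best
The minimum is 54.
One shortest path: Denton → Orwell → Elm → Ivy → Maris → Grove → North.

Minimum one-way distance = 54 m.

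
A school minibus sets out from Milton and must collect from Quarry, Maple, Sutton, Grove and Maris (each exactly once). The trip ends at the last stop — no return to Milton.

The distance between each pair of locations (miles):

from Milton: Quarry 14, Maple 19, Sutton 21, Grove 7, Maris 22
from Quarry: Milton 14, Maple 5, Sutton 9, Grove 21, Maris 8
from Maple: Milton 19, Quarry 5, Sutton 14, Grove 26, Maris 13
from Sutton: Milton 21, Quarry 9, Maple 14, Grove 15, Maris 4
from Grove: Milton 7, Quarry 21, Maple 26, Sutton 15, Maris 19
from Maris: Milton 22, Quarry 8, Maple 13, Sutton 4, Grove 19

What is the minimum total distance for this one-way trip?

Minimum one-way distance = 39 miles.

There are 5! = 120 possible orderings.
Milton - Quarry - Maple - Sutton - Grove - Maris: 14+5+14+15+19 = 67
Milton - Quarry - Maple - Sutton - Maris - Grove: 14+5+14+4+19 = 56
Milton - Quarry - Maple - Grove - Sutton - Maris: 14+5+26+15+4 = 64
Milton - Quarry - Maple - Grove - Maris - Sutton: 14+5+26+19+4 = 68
Milton - Quarry - Maple - Maris - Sutton - Grove: 14+5+13+4+15 = 51
Milton - Quarry - Maple - Maris - Grove - Sutton: 14+5+13+19+15 = 66
Milton - Quarry - Sutton - Maple - Grove - Maris: 14+9+14+26+19 = 82
Milton - Quarry - Sutton - Maple - Maris - Grove: 14+9+14+13+19 = 69
Milton - Quarry - Sutton - Grove - Maple - Maris: 14+9+15+26+13 = 77
Milton - Quarry - Sutton - Grove - Maris - Maple: 14+9+15+19+13 = 70
Milton - Quarry - Sutton - Maris - Maple - Grove: 14+9+4+13+26 = 66
Milton - Quarry - Sutton - Maris - Grove - Maple: 14+9+4+19+26 = 72
Milton - Quarry - Grove - Maple - Sutton - Maris: 14+21+26+14+4 = 79
Milton - Quarry - Grove - Maple - Maris - Sutton: 14+21+26+13+4 = 78
… (106 more)
Milton - Grove - Sutton - Maris - Quarry - Maple: 7+15+4+8+5 = 39  ← best
The minimum is 39.
One shortest path: Milton → Grove → Sutton → Maris → Quarry → Maple.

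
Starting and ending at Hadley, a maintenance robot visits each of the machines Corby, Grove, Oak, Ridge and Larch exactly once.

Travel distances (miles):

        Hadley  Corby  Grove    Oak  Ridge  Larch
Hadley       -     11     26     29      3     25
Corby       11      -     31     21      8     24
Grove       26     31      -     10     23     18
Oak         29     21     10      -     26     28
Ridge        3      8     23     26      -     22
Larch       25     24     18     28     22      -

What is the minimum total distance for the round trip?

85 miles — the shortest possible round trip.

Hadley-Corby-Grove-Oak-Ridge-Larch-Hadley: 11+31+10+26+22+25 = 125
Hadley-Corby-Grove-Oak-Larch-Ridge-Hadley: 11+31+10+28+22+3 = 105
Hadley-Corby-Grove-Ridge-Oak-Larch-Hadley: 11+31+23+26+28+25 = 144
Hadley-Corby-Grove-Ridge-Larch-Oak-Hadley: 11+31+23+22+28+29 = 144
Hadley-Corby-Grove-Larch-Oak-Ridge-Hadley: 11+31+18+28+26+3 = 117
Hadley-Corby-Grove-Larch-Ridge-Oak-Hadley: 11+31+18+22+26+29 = 137
Hadley-Corby-Oak-Grove-Ridge-Larch-Hadley: 11+21+10+23+22+25 = 112
Hadley-Corby-Oak-Grove-Larch-Ridge-Hadley: 11+21+10+18+22+3 = 85
Hadley-Corby-Oak-Ridge-Grove-Larch-Hadley: 11+21+26+23+18+25 = 124
Hadley-Corby-Oak-Ridge-Larch-Grove-Hadley: 11+21+26+22+18+26 = 124
Hadley-Corby-Oak-Larch-Grove-Ridge-Hadley: 11+21+28+18+23+3 = 104
Hadley-Corby-Oak-Larch-Ridge-Grove-Hadley: 11+21+28+22+23+26 = 131
Hadley-Corby-Ridge-Grove-Oak-Larch-Hadley: 11+8+23+10+28+25 = 105
Hadley-Corby-Ridge-Grove-Larch-Oak-Hadley: 11+8+23+18+28+29 = 117
… (46 more)
The minimum is 85.
One optimal route: Hadley → Corby → Oak → Grove → Larch → Ridge → Hadley (or its reverse).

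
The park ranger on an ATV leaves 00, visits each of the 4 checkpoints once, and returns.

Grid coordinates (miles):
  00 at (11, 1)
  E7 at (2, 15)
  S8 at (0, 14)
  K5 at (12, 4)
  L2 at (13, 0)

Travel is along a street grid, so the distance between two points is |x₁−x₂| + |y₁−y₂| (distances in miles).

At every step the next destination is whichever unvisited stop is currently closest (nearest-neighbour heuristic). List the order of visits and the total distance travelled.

Total distance 56 miles via the nearest-neighbour route 00 → L2 → K5 → E7 → S8 → 00.

At 00 the remaining stops are L2 3, K5 4, E7 23, S8 24; go to L2.
At L2 the remaining stops are K5 5, E7 26, S8 27; go to K5.
At K5 the remaining stops are E7 21, S8 22; go to E7.
At E7 the remaining stops are S8 3; go to S8.
Return S8→00: 24.
Total = 3 + 5 + 21 + 3 + 24 = 56.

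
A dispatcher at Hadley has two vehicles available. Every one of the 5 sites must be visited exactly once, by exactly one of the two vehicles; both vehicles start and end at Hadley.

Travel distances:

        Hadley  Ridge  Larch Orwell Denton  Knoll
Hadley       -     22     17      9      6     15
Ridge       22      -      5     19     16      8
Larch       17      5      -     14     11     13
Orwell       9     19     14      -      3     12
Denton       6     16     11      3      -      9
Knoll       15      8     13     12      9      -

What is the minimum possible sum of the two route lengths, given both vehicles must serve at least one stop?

Check every non-empty split of the stops between the two vehicles; for each half take its own optimal tour:
  {Ridge} + {Larch, Orwell, Denton, Knoll}: 44 + 51 = 95
  {Larch} + {Ridge, Orwell, Denton, Knoll}: 34 + 51 = 85
  {Ridge, Larch} + {Orwell, Denton, Knoll}: 44 + 36 = 80
  {Orwell} + {Ridge, Larch, Denton, Knoll}: 18 + 45 = 63
  {Ridge, Orwell} + {Larch, Denton, Knoll}: 50 + 45 = 95
  {Larch, Orwell} + {Ridge, Denton, Knoll}: 40 + 45 = 85
  … (15 splits in total)
Best: vehicle 1 Hadley → Orwell → Hadley = 18; vehicle 2 Hadley → Larch → Ridge → Knoll → Denton → Hadley = 45; combined 63.

63 — the smallest possible combined total.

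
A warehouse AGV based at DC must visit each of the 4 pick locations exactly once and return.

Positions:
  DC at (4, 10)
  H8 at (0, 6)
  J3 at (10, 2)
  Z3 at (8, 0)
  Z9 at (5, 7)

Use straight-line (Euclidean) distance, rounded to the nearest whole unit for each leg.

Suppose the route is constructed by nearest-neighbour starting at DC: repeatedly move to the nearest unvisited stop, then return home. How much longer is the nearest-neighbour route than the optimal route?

The nearest-neighbour route is 2 longer than optimal.

From DC: Z9=3, H8=6, J3=10, Z3=11 → choose Z9 (3).
From Z9: H8=5, J3=7, Z3=8 → choose H8 (5).
From H8: Z3=10, J3=11 → choose Z3 (10).
From Z3: J3=3 → choose J3 (3).
NN route DC → Z9 → H8 → Z3 → J3 → DC costs 31.
Optimal: DC → H8 → Z3 → J3 → Z9 → DC costs 29 (by enumerating all 12 distinct tours).
Excess = 31 − 29 = 2.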